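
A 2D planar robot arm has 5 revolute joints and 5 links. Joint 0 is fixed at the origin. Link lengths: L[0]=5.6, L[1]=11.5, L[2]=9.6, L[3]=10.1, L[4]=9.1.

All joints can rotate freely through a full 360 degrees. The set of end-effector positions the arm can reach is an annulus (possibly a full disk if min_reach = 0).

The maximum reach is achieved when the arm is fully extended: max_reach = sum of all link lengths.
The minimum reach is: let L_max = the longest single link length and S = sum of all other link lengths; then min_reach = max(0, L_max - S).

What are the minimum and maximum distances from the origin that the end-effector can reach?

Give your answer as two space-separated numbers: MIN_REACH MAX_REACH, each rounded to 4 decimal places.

Link lengths: [5.6, 11.5, 9.6, 10.1, 9.1]
max_reach = 5.6 + 11.5 + 9.6 + 10.1 + 9.1 = 45.9
L_max = max([5.6, 11.5, 9.6, 10.1, 9.1]) = 11.5
S (sum of others) = 45.9 - 11.5 = 34.4
min_reach = max(0, 11.5 - 34.4) = max(0, -22.9) = 0

Answer: 0.0000 45.9000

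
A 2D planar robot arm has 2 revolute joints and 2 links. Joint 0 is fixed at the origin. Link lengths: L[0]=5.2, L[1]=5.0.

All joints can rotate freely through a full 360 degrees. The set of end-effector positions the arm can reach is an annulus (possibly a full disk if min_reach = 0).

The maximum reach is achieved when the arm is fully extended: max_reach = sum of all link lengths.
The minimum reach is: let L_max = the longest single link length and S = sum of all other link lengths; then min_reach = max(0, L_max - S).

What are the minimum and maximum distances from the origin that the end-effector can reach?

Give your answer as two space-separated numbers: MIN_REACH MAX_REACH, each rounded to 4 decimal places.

Answer: 0.2000 10.2000

Derivation:
Link lengths: [5.2, 5.0]
max_reach = 5.2 + 5 = 10.2
L_max = max([5.2, 5.0]) = 5.2
S (sum of others) = 10.2 - 5.2 = 5
min_reach = max(0, 5.2 - 5) = max(0, 0.2) = 0.2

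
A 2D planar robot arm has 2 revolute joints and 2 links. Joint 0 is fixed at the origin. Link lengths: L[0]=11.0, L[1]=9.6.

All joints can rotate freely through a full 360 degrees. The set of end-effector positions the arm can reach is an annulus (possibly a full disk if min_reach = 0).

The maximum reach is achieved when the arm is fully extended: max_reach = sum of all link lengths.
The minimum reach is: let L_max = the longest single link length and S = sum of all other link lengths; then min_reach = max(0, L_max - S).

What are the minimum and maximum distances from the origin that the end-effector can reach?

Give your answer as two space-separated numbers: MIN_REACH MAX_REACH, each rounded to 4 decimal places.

Link lengths: [11.0, 9.6]
max_reach = 11 + 9.6 = 20.6
L_max = max([11.0, 9.6]) = 11
S (sum of others) = 20.6 - 11 = 9.6
min_reach = max(0, 11 - 9.6) = max(0, 1.4) = 1.4

Answer: 1.4000 20.6000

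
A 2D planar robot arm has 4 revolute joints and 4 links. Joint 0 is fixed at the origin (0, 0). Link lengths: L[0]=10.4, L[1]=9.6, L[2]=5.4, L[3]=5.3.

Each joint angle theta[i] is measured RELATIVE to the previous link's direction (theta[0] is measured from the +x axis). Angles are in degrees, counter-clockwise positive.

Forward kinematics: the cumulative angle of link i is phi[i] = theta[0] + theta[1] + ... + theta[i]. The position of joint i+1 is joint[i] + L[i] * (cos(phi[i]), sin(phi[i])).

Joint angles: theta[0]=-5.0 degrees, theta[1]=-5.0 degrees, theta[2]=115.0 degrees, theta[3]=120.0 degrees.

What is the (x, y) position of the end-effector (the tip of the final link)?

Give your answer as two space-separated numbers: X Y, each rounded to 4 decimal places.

Answer: 14.6693 -1.1051

Derivation:
joint[0] = (0.0000, 0.0000)  (base)
link 0: phi[0] = -5 = -5 deg
  cos(-5 deg) = 0.9962, sin(-5 deg) = -0.0872
  joint[1] = (0.0000, 0.0000) + 10.4 * (0.9962, -0.0872) = (0.0000 + 10.3604, 0.0000 + -0.9064) = (10.3604, -0.9064)
link 1: phi[1] = -5 + -5 = -10 deg
  cos(-10 deg) = 0.9848, sin(-10 deg) = -0.1736
  joint[2] = (10.3604, -0.9064) + 9.6 * (0.9848, -0.1736) = (10.3604 + 9.4542, -0.9064 + -1.6670) = (19.8146, -2.5734)
link 2: phi[2] = -5 + -5 + 115 = 105 deg
  cos(105 deg) = -0.2588, sin(105 deg) = 0.9659
  joint[3] = (19.8146, -2.5734) + 5.4 * (-0.2588, 0.9659) = (19.8146 + -1.3976, -2.5734 + 5.2160) = (18.4170, 2.6426)
link 3: phi[3] = -5 + -5 + 115 + 120 = 225 deg
  cos(225 deg) = -0.7071, sin(225 deg) = -0.7071
  joint[4] = (18.4170, 2.6426) + 5.3 * (-0.7071, -0.7071) = (18.4170 + -3.7477, 2.6426 + -3.7477) = (14.6693, -1.1051)
End effector: (14.6693, -1.1051)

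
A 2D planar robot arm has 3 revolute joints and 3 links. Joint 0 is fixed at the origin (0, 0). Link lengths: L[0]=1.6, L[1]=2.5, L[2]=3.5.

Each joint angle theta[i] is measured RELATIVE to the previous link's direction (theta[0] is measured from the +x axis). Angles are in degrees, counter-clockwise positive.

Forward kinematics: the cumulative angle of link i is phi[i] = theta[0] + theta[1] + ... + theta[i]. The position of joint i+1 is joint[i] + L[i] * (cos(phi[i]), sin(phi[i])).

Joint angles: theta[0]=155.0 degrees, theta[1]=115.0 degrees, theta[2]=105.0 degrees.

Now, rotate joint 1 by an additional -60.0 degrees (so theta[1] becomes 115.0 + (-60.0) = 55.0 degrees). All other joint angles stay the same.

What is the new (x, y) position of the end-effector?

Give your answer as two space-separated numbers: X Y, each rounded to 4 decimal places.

joint[0] = (0.0000, 0.0000)  (base)
link 0: phi[0] = 155 = 155 deg
  cos(155 deg) = -0.9063, sin(155 deg) = 0.4226
  joint[1] = (0.0000, 0.0000) + 1.6 * (-0.9063, 0.4226) = (0.0000 + -1.4501, 0.0000 + 0.6762) = (-1.4501, 0.6762)
link 1: phi[1] = 155 + 55 = 210 deg
  cos(210 deg) = -0.8660, sin(210 deg) = -0.5000
  joint[2] = (-1.4501, 0.6762) + 2.5 * (-0.8660, -0.5000) = (-1.4501 + -2.1651, 0.6762 + -1.2500) = (-3.6152, -0.5738)
link 2: phi[2] = 155 + 55 + 105 = 315 deg
  cos(315 deg) = 0.7071, sin(315 deg) = -0.7071
  joint[3] = (-3.6152, -0.5738) + 3.5 * (0.7071, -0.7071) = (-3.6152 + 2.4749, -0.5738 + -2.4749) = (-1.1403, -3.0487)
End effector: (-1.1403, -3.0487)

Answer: -1.1403 -3.0487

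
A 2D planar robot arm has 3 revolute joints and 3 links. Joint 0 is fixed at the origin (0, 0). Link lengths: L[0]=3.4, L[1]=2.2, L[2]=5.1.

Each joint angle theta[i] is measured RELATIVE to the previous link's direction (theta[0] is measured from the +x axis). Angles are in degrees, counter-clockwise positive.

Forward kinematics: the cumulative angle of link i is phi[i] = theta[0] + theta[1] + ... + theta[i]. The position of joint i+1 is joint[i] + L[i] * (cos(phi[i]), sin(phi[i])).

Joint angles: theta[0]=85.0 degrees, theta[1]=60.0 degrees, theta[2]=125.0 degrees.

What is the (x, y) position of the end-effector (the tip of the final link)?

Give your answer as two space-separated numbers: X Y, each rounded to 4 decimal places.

Answer: -1.5058 -0.4511

Derivation:
joint[0] = (0.0000, 0.0000)  (base)
link 0: phi[0] = 85 = 85 deg
  cos(85 deg) = 0.0872, sin(85 deg) = 0.9962
  joint[1] = (0.0000, 0.0000) + 3.4 * (0.0872, 0.9962) = (0.0000 + 0.2963, 0.0000 + 3.3871) = (0.2963, 3.3871)
link 1: phi[1] = 85 + 60 = 145 deg
  cos(145 deg) = -0.8192, sin(145 deg) = 0.5736
  joint[2] = (0.2963, 3.3871) + 2.2 * (-0.8192, 0.5736) = (0.2963 + -1.8021, 3.3871 + 1.2619) = (-1.5058, 4.6489)
link 2: phi[2] = 85 + 60 + 125 = 270 deg
  cos(270 deg) = -0.0000, sin(270 deg) = -1.0000
  joint[3] = (-1.5058, 4.6489) + 5.1 * (-0.0000, -1.0000) = (-1.5058 + -0.0000, 4.6489 + -5.1000) = (-1.5058, -0.4511)
End effector: (-1.5058, -0.4511)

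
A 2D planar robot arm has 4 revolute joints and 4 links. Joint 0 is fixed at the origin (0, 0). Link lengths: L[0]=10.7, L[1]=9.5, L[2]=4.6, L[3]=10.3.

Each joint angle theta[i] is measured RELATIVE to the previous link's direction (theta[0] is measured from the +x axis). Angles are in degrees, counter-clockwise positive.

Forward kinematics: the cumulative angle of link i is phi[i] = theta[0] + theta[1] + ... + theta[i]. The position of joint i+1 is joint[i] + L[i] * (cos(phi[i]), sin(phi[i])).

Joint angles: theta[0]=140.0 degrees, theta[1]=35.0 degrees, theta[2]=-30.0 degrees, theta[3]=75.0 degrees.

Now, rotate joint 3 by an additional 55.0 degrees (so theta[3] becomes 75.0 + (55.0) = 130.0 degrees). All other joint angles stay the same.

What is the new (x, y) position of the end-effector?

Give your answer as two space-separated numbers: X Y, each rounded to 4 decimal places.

joint[0] = (0.0000, 0.0000)  (base)
link 0: phi[0] = 140 = 140 deg
  cos(140 deg) = -0.7660, sin(140 deg) = 0.6428
  joint[1] = (0.0000, 0.0000) + 10.7 * (-0.7660, 0.6428) = (0.0000 + -8.1967, 0.0000 + 6.8778) = (-8.1967, 6.8778)
link 1: phi[1] = 140 + 35 = 175 deg
  cos(175 deg) = -0.9962, sin(175 deg) = 0.0872
  joint[2] = (-8.1967, 6.8778) + 9.5 * (-0.9962, 0.0872) = (-8.1967 + -9.4638, 6.8778 + 0.8280) = (-17.6605, 7.7058)
link 2: phi[2] = 140 + 35 + -30 = 145 deg
  cos(145 deg) = -0.8192, sin(145 deg) = 0.5736
  joint[3] = (-17.6605, 7.7058) + 4.6 * (-0.8192, 0.5736) = (-17.6605 + -3.7681, 7.7058 + 2.6385) = (-21.4286, 10.3443)
link 3: phi[3] = 140 + 35 + -30 + 130 = 275 deg
  cos(275 deg) = 0.0872, sin(275 deg) = -0.9962
  joint[4] = (-21.4286, 10.3443) + 10.3 * (0.0872, -0.9962) = (-21.4286 + 0.8977, 10.3443 + -10.2608) = (-20.5309, 0.0835)
End effector: (-20.5309, 0.0835)

Answer: -20.5309 0.0835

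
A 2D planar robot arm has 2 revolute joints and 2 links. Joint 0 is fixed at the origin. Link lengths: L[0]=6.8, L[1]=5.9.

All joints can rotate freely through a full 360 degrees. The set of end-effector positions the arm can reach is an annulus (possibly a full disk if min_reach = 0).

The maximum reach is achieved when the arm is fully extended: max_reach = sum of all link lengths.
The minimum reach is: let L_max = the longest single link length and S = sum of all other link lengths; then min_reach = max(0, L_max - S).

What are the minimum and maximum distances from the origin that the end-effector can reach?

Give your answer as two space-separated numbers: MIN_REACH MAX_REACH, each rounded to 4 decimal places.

Answer: 0.9000 12.7000

Derivation:
Link lengths: [6.8, 5.9]
max_reach = 6.8 + 5.9 = 12.7
L_max = max([6.8, 5.9]) = 6.8
S (sum of others) = 12.7 - 6.8 = 5.9
min_reach = max(0, 6.8 - 5.9) = max(0, 0.9) = 0.9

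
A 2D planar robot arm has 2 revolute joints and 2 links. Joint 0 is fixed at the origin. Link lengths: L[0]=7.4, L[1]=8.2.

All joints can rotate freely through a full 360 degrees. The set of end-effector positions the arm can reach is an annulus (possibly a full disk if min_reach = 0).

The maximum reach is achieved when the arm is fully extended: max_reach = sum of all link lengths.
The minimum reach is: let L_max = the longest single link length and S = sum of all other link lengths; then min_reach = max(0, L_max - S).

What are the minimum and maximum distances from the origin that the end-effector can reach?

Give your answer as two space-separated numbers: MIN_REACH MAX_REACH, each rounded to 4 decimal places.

Link lengths: [7.4, 8.2]
max_reach = 7.4 + 8.2 = 15.6
L_max = max([7.4, 8.2]) = 8.2
S (sum of others) = 15.6 - 8.2 = 7.4
min_reach = max(0, 8.2 - 7.4) = max(0, 0.8) = 0.8

Answer: 0.8000 15.6000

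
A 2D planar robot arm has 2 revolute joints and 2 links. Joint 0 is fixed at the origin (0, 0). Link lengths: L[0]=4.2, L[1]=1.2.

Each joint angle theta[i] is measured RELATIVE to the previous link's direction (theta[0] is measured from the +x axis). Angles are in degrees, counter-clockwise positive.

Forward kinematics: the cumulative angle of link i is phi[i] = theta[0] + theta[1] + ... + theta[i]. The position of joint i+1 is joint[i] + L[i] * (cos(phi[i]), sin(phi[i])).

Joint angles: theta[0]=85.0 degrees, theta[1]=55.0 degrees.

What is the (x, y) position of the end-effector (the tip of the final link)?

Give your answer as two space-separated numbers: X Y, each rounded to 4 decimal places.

Answer: -0.5532 4.9554

Derivation:
joint[0] = (0.0000, 0.0000)  (base)
link 0: phi[0] = 85 = 85 deg
  cos(85 deg) = 0.0872, sin(85 deg) = 0.9962
  joint[1] = (0.0000, 0.0000) + 4.2 * (0.0872, 0.9962) = (0.0000 + 0.3661, 0.0000 + 4.1840) = (0.3661, 4.1840)
link 1: phi[1] = 85 + 55 = 140 deg
  cos(140 deg) = -0.7660, sin(140 deg) = 0.6428
  joint[2] = (0.3661, 4.1840) + 1.2 * (-0.7660, 0.6428) = (0.3661 + -0.9193, 4.1840 + 0.7713) = (-0.5532, 4.9554)
End effector: (-0.5532, 4.9554)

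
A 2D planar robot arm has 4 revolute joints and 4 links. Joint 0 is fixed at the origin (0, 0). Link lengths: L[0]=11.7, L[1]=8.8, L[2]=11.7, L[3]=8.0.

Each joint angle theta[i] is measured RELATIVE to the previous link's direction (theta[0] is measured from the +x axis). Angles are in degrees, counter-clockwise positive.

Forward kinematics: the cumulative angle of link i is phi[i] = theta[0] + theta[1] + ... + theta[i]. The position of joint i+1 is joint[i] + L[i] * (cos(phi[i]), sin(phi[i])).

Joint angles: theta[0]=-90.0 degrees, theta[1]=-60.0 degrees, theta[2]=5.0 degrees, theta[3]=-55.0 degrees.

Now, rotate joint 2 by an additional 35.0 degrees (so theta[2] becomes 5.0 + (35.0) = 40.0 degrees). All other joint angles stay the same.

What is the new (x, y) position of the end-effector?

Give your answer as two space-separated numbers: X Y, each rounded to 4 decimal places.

joint[0] = (0.0000, 0.0000)  (base)
link 0: phi[0] = -90 = -90 deg
  cos(-90 deg) = 0.0000, sin(-90 deg) = -1.0000
  joint[1] = (0.0000, 0.0000) + 11.7 * (0.0000, -1.0000) = (0.0000 + 0.0000, 0.0000 + -11.7000) = (0.0000, -11.7000)
link 1: phi[1] = -90 + -60 = -150 deg
  cos(-150 deg) = -0.8660, sin(-150 deg) = -0.5000
  joint[2] = (0.0000, -11.7000) + 8.8 * (-0.8660, -0.5000) = (0.0000 + -7.6210, -11.7000 + -4.4000) = (-7.6210, -16.1000)
link 2: phi[2] = -90 + -60 + 40 = -110 deg
  cos(-110 deg) = -0.3420, sin(-110 deg) = -0.9397
  joint[3] = (-7.6210, -16.1000) + 11.7 * (-0.3420, -0.9397) = (-7.6210 + -4.0016, -16.1000 + -10.9944) = (-11.6227, -27.0944)
link 3: phi[3] = -90 + -60 + 40 + -55 = -165 deg
  cos(-165 deg) = -0.9659, sin(-165 deg) = -0.2588
  joint[4] = (-11.6227, -27.0944) + 8 * (-0.9659, -0.2588) = (-11.6227 + -7.7274, -27.0944 + -2.0706) = (-19.3501, -29.1650)
End effector: (-19.3501, -29.1650)

Answer: -19.3501 -29.1650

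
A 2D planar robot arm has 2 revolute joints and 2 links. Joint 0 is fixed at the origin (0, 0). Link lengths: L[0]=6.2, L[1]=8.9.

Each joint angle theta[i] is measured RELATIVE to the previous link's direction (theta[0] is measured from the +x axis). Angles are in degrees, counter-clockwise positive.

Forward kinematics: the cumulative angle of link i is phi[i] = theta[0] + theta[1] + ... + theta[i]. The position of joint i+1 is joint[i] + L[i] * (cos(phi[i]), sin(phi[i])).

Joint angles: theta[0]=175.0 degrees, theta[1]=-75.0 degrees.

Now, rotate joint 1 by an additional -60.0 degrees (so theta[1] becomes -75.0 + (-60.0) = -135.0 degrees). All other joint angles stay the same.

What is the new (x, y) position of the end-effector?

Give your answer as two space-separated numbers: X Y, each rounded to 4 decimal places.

joint[0] = (0.0000, 0.0000)  (base)
link 0: phi[0] = 175 = 175 deg
  cos(175 deg) = -0.9962, sin(175 deg) = 0.0872
  joint[1] = (0.0000, 0.0000) + 6.2 * (-0.9962, 0.0872) = (0.0000 + -6.1764, 0.0000 + 0.5404) = (-6.1764, 0.5404)
link 1: phi[1] = 175 + -135 = 40 deg
  cos(40 deg) = 0.7660, sin(40 deg) = 0.6428
  joint[2] = (-6.1764, 0.5404) + 8.9 * (0.7660, 0.6428) = (-6.1764 + 6.8178, 0.5404 + 5.7208) = (0.6414, 6.2612)
End effector: (0.6414, 6.2612)

Answer: 0.6414 6.2612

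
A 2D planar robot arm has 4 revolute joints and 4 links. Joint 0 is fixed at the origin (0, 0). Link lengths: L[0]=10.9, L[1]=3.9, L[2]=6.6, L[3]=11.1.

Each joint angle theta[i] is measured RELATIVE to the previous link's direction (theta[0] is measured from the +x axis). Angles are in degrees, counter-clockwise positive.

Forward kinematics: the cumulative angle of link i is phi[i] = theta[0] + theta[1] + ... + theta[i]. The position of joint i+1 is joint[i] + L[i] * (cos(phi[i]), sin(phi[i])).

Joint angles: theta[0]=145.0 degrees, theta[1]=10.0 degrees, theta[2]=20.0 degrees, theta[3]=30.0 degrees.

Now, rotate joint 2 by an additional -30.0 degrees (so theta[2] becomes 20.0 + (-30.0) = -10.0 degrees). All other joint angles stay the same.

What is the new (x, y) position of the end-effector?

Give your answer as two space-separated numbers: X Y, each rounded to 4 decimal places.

Answer: -28.9275 12.6532

Derivation:
joint[0] = (0.0000, 0.0000)  (base)
link 0: phi[0] = 145 = 145 deg
  cos(145 deg) = -0.8192, sin(145 deg) = 0.5736
  joint[1] = (0.0000, 0.0000) + 10.9 * (-0.8192, 0.5736) = (0.0000 + -8.9288, 0.0000 + 6.2520) = (-8.9288, 6.2520)
link 1: phi[1] = 145 + 10 = 155 deg
  cos(155 deg) = -0.9063, sin(155 deg) = 0.4226
  joint[2] = (-8.9288, 6.2520) + 3.9 * (-0.9063, 0.4226) = (-8.9288 + -3.5346, 6.2520 + 1.6482) = (-12.4634, 7.9002)
link 2: phi[2] = 145 + 10 + -10 = 145 deg
  cos(145 deg) = -0.8192, sin(145 deg) = 0.5736
  joint[3] = (-12.4634, 7.9002) + 6.6 * (-0.8192, 0.5736) = (-12.4634 + -5.4064, 7.9002 + 3.7856) = (-17.8698, 11.6858)
link 3: phi[3] = 145 + 10 + -10 + 30 = 175 deg
  cos(175 deg) = -0.9962, sin(175 deg) = 0.0872
  joint[4] = (-17.8698, 11.6858) + 11.1 * (-0.9962, 0.0872) = (-17.8698 + -11.0578, 11.6858 + 0.9674) = (-28.9275, 12.6532)
End effector: (-28.9275, 12.6532)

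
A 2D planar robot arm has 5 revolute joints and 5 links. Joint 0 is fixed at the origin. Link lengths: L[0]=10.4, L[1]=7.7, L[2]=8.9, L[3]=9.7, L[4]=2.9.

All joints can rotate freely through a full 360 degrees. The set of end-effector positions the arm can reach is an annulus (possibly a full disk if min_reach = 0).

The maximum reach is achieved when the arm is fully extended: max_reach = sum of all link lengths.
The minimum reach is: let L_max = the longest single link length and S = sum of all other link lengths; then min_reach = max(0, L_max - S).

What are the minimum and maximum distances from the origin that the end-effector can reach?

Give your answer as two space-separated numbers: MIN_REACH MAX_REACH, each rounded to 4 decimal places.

Answer: 0.0000 39.6000

Derivation:
Link lengths: [10.4, 7.7, 8.9, 9.7, 2.9]
max_reach = 10.4 + 7.7 + 8.9 + 9.7 + 2.9 = 39.6
L_max = max([10.4, 7.7, 8.9, 9.7, 2.9]) = 10.4
S (sum of others) = 39.6 - 10.4 = 29.2
min_reach = max(0, 10.4 - 29.2) = max(0, -18.8) = 0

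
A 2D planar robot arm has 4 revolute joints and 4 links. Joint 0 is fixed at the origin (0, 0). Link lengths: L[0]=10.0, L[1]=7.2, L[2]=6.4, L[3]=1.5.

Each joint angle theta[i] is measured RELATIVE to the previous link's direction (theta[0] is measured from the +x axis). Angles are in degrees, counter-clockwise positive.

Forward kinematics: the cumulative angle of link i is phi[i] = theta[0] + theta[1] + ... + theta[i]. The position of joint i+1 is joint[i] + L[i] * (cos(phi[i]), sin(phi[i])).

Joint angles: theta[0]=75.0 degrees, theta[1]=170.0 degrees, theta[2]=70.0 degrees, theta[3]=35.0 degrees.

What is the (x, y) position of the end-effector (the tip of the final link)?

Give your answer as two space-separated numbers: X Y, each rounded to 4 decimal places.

joint[0] = (0.0000, 0.0000)  (base)
link 0: phi[0] = 75 = 75 deg
  cos(75 deg) = 0.2588, sin(75 deg) = 0.9659
  joint[1] = (0.0000, 0.0000) + 10 * (0.2588, 0.9659) = (0.0000 + 2.5882, 0.0000 + 9.6593) = (2.5882, 9.6593)
link 1: phi[1] = 75 + 170 = 245 deg
  cos(245 deg) = -0.4226, sin(245 deg) = -0.9063
  joint[2] = (2.5882, 9.6593) + 7.2 * (-0.4226, -0.9063) = (2.5882 + -3.0429, 9.6593 + -6.5254) = (-0.4547, 3.1338)
link 2: phi[2] = 75 + 170 + 70 = 315 deg
  cos(315 deg) = 0.7071, sin(315 deg) = -0.7071
  joint[3] = (-0.4547, 3.1338) + 6.4 * (0.7071, -0.7071) = (-0.4547 + 4.5255, 3.1338 + -4.5255) = (4.0708, -1.3916)
link 3: phi[3] = 75 + 170 + 70 + 35 = 350 deg
  cos(350 deg) = 0.9848, sin(350 deg) = -0.1736
  joint[4] = (4.0708, -1.3916) + 1.5 * (0.9848, -0.1736) = (4.0708 + 1.4772, -1.3916 + -0.2605) = (5.5480, -1.6521)
End effector: (5.5480, -1.6521)

Answer: 5.5480 -1.6521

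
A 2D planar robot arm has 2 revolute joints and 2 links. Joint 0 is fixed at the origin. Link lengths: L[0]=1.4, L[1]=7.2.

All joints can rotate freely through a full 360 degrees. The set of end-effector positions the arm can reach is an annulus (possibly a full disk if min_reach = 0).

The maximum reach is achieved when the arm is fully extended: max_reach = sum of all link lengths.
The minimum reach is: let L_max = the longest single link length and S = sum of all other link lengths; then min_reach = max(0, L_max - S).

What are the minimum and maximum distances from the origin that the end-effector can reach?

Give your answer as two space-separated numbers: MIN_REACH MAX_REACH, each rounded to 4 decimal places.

Link lengths: [1.4, 7.2]
max_reach = 1.4 + 7.2 = 8.6
L_max = max([1.4, 7.2]) = 7.2
S (sum of others) = 8.6 - 7.2 = 1.4
min_reach = max(0, 7.2 - 1.4) = max(0, 5.8) = 5.8

Answer: 5.8000 8.6000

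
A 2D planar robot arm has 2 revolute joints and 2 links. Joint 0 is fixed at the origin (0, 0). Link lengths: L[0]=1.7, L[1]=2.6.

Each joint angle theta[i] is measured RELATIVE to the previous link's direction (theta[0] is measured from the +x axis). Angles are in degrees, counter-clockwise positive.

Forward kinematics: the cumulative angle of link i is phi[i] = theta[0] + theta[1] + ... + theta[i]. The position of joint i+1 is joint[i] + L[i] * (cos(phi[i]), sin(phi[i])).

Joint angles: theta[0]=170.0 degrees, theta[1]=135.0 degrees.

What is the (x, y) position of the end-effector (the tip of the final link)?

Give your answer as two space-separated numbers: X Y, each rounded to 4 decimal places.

joint[0] = (0.0000, 0.0000)  (base)
link 0: phi[0] = 170 = 170 deg
  cos(170 deg) = -0.9848, sin(170 deg) = 0.1736
  joint[1] = (0.0000, 0.0000) + 1.7 * (-0.9848, 0.1736) = (0.0000 + -1.6742, 0.0000 + 0.2952) = (-1.6742, 0.2952)
link 1: phi[1] = 170 + 135 = 305 deg
  cos(305 deg) = 0.5736, sin(305 deg) = -0.8192
  joint[2] = (-1.6742, 0.2952) + 2.6 * (0.5736, -0.8192) = (-1.6742 + 1.4913, 0.2952 + -2.1298) = (-0.1829, -1.8346)
End effector: (-0.1829, -1.8346)

Answer: -0.1829 -1.8346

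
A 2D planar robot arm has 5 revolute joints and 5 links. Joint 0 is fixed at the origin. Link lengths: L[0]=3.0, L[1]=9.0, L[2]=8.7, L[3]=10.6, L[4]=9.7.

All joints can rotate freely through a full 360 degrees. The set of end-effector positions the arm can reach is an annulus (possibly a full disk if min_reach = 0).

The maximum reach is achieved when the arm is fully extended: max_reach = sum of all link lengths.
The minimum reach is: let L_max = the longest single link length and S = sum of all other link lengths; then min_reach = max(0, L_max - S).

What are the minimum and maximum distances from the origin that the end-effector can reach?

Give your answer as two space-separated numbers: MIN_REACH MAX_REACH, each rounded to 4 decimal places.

Link lengths: [3.0, 9.0, 8.7, 10.6, 9.7]
max_reach = 3 + 9 + 8.7 + 10.6 + 9.7 = 41
L_max = max([3.0, 9.0, 8.7, 10.6, 9.7]) = 10.6
S (sum of others) = 41 - 10.6 = 30.4
min_reach = max(0, 10.6 - 30.4) = max(0, -19.8) = 0

Answer: 0.0000 41.0000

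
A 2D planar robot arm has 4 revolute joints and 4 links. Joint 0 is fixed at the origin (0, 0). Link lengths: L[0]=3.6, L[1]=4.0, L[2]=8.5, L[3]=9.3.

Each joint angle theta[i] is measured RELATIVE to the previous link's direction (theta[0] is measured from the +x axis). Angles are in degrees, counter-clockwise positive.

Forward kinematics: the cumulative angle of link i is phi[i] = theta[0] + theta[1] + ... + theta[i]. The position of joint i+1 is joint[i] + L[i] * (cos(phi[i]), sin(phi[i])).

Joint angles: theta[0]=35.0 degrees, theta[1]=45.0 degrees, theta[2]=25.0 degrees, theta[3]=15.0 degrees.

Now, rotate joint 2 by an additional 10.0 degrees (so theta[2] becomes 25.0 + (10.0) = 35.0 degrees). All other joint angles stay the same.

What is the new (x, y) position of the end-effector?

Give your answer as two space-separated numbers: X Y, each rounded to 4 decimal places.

Answer: -5.9266 20.8319

Derivation:
joint[0] = (0.0000, 0.0000)  (base)
link 0: phi[0] = 35 = 35 deg
  cos(35 deg) = 0.8192, sin(35 deg) = 0.5736
  joint[1] = (0.0000, 0.0000) + 3.6 * (0.8192, 0.5736) = (0.0000 + 2.9489, 0.0000 + 2.0649) = (2.9489, 2.0649)
link 1: phi[1] = 35 + 45 = 80 deg
  cos(80 deg) = 0.1736, sin(80 deg) = 0.9848
  joint[2] = (2.9489, 2.0649) + 4 * (0.1736, 0.9848) = (2.9489 + 0.6946, 2.0649 + 3.9392) = (3.6435, 6.0041)
link 2: phi[2] = 35 + 45 + 35 = 115 deg
  cos(115 deg) = -0.4226, sin(115 deg) = 0.9063
  joint[3] = (3.6435, 6.0041) + 8.5 * (-0.4226, 0.9063) = (3.6435 + -3.5923, 6.0041 + 7.7036) = (0.0513, 13.7077)
link 3: phi[3] = 35 + 45 + 35 + 15 = 130 deg
  cos(130 deg) = -0.6428, sin(130 deg) = 0.7660
  joint[4] = (0.0513, 13.7077) + 9.3 * (-0.6428, 0.7660) = (0.0513 + -5.9779, 13.7077 + 7.1242) = (-5.9266, 20.8319)
End effector: (-5.9266, 20.8319)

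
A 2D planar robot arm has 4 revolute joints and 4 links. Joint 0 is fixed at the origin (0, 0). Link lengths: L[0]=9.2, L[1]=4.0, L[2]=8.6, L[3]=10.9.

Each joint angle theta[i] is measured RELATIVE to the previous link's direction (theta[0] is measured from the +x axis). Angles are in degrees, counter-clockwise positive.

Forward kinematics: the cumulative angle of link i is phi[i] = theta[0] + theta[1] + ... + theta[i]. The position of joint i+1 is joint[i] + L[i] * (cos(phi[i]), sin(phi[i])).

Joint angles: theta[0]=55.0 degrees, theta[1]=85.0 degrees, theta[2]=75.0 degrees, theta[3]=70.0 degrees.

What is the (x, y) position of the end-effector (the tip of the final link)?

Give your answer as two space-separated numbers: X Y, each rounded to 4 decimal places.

Answer: -2.0109 -5.3540

Derivation:
joint[0] = (0.0000, 0.0000)  (base)
link 0: phi[0] = 55 = 55 deg
  cos(55 deg) = 0.5736, sin(55 deg) = 0.8192
  joint[1] = (0.0000, 0.0000) + 9.2 * (0.5736, 0.8192) = (0.0000 + 5.2769, 0.0000 + 7.5362) = (5.2769, 7.5362)
link 1: phi[1] = 55 + 85 = 140 deg
  cos(140 deg) = -0.7660, sin(140 deg) = 0.6428
  joint[2] = (5.2769, 7.5362) + 4 * (-0.7660, 0.6428) = (5.2769 + -3.0642, 7.5362 + 2.5712) = (2.2127, 10.1073)
link 2: phi[2] = 55 + 85 + 75 = 215 deg
  cos(215 deg) = -0.8192, sin(215 deg) = -0.5736
  joint[3] = (2.2127, 10.1073) + 8.6 * (-0.8192, -0.5736) = (2.2127 + -7.0447, 10.1073 + -4.9328) = (-4.8320, 5.1746)
link 3: phi[3] = 55 + 85 + 75 + 70 = 285 deg
  cos(285 deg) = 0.2588, sin(285 deg) = -0.9659
  joint[4] = (-4.8320, 5.1746) + 10.9 * (0.2588, -0.9659) = (-4.8320 + 2.8211, 5.1746 + -10.5286) = (-2.0109, -5.3540)
End effector: (-2.0109, -5.3540)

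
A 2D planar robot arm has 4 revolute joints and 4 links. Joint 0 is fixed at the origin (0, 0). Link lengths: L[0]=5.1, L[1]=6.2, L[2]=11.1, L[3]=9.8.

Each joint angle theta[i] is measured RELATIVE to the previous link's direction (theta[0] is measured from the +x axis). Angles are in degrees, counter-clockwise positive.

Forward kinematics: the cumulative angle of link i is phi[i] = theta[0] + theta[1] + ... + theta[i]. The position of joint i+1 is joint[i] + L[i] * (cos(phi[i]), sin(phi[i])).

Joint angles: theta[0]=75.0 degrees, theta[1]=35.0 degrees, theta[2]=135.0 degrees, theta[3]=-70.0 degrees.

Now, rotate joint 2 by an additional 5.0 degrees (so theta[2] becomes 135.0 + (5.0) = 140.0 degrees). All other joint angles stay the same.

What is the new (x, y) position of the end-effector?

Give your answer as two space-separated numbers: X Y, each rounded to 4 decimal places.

joint[0] = (0.0000, 0.0000)  (base)
link 0: phi[0] = 75 = 75 deg
  cos(75 deg) = 0.2588, sin(75 deg) = 0.9659
  joint[1] = (0.0000, 0.0000) + 5.1 * (0.2588, 0.9659) = (0.0000 + 1.3200, 0.0000 + 4.9262) = (1.3200, 4.9262)
link 1: phi[1] = 75 + 35 = 110 deg
  cos(110 deg) = -0.3420, sin(110 deg) = 0.9397
  joint[2] = (1.3200, 4.9262) + 6.2 * (-0.3420, 0.9397) = (1.3200 + -2.1205, 4.9262 + 5.8261) = (-0.8005, 10.7523)
link 2: phi[2] = 75 + 35 + 140 = 250 deg
  cos(250 deg) = -0.3420, sin(250 deg) = -0.9397
  joint[3] = (-0.8005, 10.7523) + 11.1 * (-0.3420, -0.9397) = (-0.8005 + -3.7964, 10.7523 + -10.4306) = (-4.5970, 0.3217)
link 3: phi[3] = 75 + 35 + 140 + -70 = 180 deg
  cos(180 deg) = -1.0000, sin(180 deg) = 0.0000
  joint[4] = (-4.5970, 0.3217) + 9.8 * (-1.0000, 0.0000) = (-4.5970 + -9.8000, 0.3217 + 0.0000) = (-14.3970, 0.3217)
End effector: (-14.3970, 0.3217)

Answer: -14.3970 0.3217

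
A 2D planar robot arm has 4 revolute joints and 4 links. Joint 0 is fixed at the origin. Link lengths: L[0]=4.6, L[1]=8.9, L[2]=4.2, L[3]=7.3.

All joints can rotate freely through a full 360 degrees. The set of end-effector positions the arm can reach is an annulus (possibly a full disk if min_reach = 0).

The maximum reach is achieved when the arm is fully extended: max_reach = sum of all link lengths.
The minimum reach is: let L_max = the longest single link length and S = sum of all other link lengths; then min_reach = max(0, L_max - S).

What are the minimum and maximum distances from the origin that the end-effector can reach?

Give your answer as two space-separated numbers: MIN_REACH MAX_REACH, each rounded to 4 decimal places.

Link lengths: [4.6, 8.9, 4.2, 7.3]
max_reach = 4.6 + 8.9 + 4.2 + 7.3 = 25
L_max = max([4.6, 8.9, 4.2, 7.3]) = 8.9
S (sum of others) = 25 - 8.9 = 16.1
min_reach = max(0, 8.9 - 16.1) = max(0, -7.2) = 0

Answer: 0.0000 25.0000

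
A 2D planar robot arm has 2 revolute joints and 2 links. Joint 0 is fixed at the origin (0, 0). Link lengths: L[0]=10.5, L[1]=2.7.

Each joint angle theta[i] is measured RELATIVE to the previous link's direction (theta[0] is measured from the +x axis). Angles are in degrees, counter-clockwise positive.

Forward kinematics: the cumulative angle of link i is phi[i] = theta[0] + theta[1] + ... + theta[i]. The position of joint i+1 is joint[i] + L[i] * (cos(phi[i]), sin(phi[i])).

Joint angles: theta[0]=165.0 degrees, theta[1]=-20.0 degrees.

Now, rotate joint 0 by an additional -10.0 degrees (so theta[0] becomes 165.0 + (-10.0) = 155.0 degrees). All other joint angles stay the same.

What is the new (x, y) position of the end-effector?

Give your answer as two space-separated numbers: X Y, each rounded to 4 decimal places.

Answer: -11.4254 6.3467

Derivation:
joint[0] = (0.0000, 0.0000)  (base)
link 0: phi[0] = 155 = 155 deg
  cos(155 deg) = -0.9063, sin(155 deg) = 0.4226
  joint[1] = (0.0000, 0.0000) + 10.5 * (-0.9063, 0.4226) = (0.0000 + -9.5162, 0.0000 + 4.4375) = (-9.5162, 4.4375)
link 1: phi[1] = 155 + -20 = 135 deg
  cos(135 deg) = -0.7071, sin(135 deg) = 0.7071
  joint[2] = (-9.5162, 4.4375) + 2.7 * (-0.7071, 0.7071) = (-9.5162 + -1.9092, 4.4375 + 1.9092) = (-11.4254, 6.3467)
End effector: (-11.4254, 6.3467)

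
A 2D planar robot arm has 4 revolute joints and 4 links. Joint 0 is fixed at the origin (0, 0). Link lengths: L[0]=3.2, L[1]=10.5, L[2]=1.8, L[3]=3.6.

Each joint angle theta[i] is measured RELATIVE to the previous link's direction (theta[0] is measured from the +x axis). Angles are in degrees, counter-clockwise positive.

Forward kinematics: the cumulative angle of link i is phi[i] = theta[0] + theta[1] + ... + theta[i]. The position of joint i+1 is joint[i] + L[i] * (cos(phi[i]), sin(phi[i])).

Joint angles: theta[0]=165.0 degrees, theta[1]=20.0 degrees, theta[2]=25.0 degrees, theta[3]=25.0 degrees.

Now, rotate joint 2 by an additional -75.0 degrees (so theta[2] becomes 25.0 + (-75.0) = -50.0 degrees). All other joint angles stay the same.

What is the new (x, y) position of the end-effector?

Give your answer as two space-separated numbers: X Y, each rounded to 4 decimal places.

Answer: -18.2067 2.4172

Derivation:
joint[0] = (0.0000, 0.0000)  (base)
link 0: phi[0] = 165 = 165 deg
  cos(165 deg) = -0.9659, sin(165 deg) = 0.2588
  joint[1] = (0.0000, 0.0000) + 3.2 * (-0.9659, 0.2588) = (0.0000 + -3.0910, 0.0000 + 0.8282) = (-3.0910, 0.8282)
link 1: phi[1] = 165 + 20 = 185 deg
  cos(185 deg) = -0.9962, sin(185 deg) = -0.0872
  joint[2] = (-3.0910, 0.8282) + 10.5 * (-0.9962, -0.0872) = (-3.0910 + -10.4600, 0.8282 + -0.9151) = (-13.5510, -0.0869)
link 2: phi[2] = 165 + 20 + -50 = 135 deg
  cos(135 deg) = -0.7071, sin(135 deg) = 0.7071
  joint[3] = (-13.5510, -0.0869) + 1.8 * (-0.7071, 0.7071) = (-13.5510 + -1.2728, -0.0869 + 1.2728) = (-14.8238, 1.1859)
link 3: phi[3] = 165 + 20 + -50 + 25 = 160 deg
  cos(160 deg) = -0.9397, sin(160 deg) = 0.3420
  joint[4] = (-14.8238, 1.1859) + 3.6 * (-0.9397, 0.3420) = (-14.8238 + -3.3829, 1.1859 + 1.2313) = (-18.2067, 2.4172)
End effector: (-18.2067, 2.4172)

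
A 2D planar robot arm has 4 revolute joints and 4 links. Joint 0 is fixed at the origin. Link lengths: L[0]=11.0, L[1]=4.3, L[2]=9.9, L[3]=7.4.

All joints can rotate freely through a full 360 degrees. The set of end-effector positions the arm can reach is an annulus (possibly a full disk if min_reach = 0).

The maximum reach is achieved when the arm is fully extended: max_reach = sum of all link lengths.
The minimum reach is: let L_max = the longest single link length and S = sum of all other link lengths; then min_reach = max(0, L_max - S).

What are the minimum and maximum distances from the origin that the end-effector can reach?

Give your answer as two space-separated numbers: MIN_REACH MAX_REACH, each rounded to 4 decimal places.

Answer: 0.0000 32.6000

Derivation:
Link lengths: [11.0, 4.3, 9.9, 7.4]
max_reach = 11 + 4.3 + 9.9 + 7.4 = 32.6
L_max = max([11.0, 4.3, 9.9, 7.4]) = 11
S (sum of others) = 32.6 - 11 = 21.6
min_reach = max(0, 11 - 21.6) = max(0, -10.6) = 0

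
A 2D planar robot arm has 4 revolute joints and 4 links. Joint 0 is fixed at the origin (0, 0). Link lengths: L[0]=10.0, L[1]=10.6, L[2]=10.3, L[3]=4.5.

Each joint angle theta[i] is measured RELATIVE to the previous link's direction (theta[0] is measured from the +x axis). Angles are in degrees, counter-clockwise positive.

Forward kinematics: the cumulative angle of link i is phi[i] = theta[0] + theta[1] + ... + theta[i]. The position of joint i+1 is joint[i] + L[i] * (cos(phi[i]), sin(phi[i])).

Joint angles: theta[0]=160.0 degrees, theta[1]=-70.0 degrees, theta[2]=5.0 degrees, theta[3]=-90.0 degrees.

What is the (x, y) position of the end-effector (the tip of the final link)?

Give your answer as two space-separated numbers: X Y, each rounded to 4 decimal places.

joint[0] = (0.0000, 0.0000)  (base)
link 0: phi[0] = 160 = 160 deg
  cos(160 deg) = -0.9397, sin(160 deg) = 0.3420
  joint[1] = (0.0000, 0.0000) + 10 * (-0.9397, 0.3420) = (0.0000 + -9.3969, 0.0000 + 3.4202) = (-9.3969, 3.4202)
link 1: phi[1] = 160 + -70 = 90 deg
  cos(90 deg) = 0.0000, sin(90 deg) = 1.0000
  joint[2] = (-9.3969, 3.4202) + 10.6 * (0.0000, 1.0000) = (-9.3969 + 0.0000, 3.4202 + 10.6000) = (-9.3969, 14.0202)
link 2: phi[2] = 160 + -70 + 5 = 95 deg
  cos(95 deg) = -0.0872, sin(95 deg) = 0.9962
  joint[3] = (-9.3969, 14.0202) + 10.3 * (-0.0872, 0.9962) = (-9.3969 + -0.8977, 14.0202 + 10.2608) = (-10.2946, 24.2810)
link 3: phi[3] = 160 + -70 + 5 + -90 = 5 deg
  cos(5 deg) = 0.9962, sin(5 deg) = 0.0872
  joint[4] = (-10.2946, 24.2810) + 4.5 * (0.9962, 0.0872) = (-10.2946 + 4.4829, 24.2810 + 0.3922) = (-5.8118, 24.6732)
End effector: (-5.8118, 24.6732)

Answer: -5.8118 24.6732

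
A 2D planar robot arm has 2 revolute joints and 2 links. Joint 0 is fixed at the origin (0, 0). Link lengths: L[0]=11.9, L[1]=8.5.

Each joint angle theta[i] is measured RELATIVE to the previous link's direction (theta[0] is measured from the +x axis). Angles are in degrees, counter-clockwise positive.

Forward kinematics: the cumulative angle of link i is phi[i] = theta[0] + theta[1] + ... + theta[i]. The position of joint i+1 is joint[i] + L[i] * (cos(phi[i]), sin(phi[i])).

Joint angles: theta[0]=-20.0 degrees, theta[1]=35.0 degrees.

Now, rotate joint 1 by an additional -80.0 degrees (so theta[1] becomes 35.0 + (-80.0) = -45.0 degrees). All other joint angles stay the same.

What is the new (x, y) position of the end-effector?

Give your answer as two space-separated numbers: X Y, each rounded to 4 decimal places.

Answer: 14.7746 -11.7737

Derivation:
joint[0] = (0.0000, 0.0000)  (base)
link 0: phi[0] = -20 = -20 deg
  cos(-20 deg) = 0.9397, sin(-20 deg) = -0.3420
  joint[1] = (0.0000, 0.0000) + 11.9 * (0.9397, -0.3420) = (0.0000 + 11.1823, 0.0000 + -4.0700) = (11.1823, -4.0700)
link 1: phi[1] = -20 + -45 = -65 deg
  cos(-65 deg) = 0.4226, sin(-65 deg) = -0.9063
  joint[2] = (11.1823, -4.0700) + 8.5 * (0.4226, -0.9063) = (11.1823 + 3.5923, -4.0700 + -7.7036) = (14.7746, -11.7737)
End effector: (14.7746, -11.7737)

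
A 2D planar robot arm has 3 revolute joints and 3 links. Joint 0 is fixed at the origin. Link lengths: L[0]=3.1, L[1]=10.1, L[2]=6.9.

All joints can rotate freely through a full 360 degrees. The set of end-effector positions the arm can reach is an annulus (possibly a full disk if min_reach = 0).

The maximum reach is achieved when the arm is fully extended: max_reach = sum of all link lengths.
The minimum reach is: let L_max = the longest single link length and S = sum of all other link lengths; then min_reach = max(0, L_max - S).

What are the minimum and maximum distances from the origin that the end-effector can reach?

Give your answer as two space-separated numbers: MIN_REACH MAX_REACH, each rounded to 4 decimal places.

Link lengths: [3.1, 10.1, 6.9]
max_reach = 3.1 + 10.1 + 6.9 = 20.1
L_max = max([3.1, 10.1, 6.9]) = 10.1
S (sum of others) = 20.1 - 10.1 = 10
min_reach = max(0, 10.1 - 10) = max(0, 0.1) = 0.1

Answer: 0.1000 20.1000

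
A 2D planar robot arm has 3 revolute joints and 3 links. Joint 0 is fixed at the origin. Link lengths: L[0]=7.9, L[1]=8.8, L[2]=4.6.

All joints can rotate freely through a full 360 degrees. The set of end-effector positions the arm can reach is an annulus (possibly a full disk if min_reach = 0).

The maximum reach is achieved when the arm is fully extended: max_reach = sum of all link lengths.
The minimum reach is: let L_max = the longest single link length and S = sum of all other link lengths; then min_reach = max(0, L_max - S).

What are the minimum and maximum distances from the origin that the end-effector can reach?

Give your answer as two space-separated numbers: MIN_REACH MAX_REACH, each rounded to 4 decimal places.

Link lengths: [7.9, 8.8, 4.6]
max_reach = 7.9 + 8.8 + 4.6 = 21.3
L_max = max([7.9, 8.8, 4.6]) = 8.8
S (sum of others) = 21.3 - 8.8 = 12.5
min_reach = max(0, 8.8 - 12.5) = max(0, -3.7) = 0

Answer: 0.0000 21.3000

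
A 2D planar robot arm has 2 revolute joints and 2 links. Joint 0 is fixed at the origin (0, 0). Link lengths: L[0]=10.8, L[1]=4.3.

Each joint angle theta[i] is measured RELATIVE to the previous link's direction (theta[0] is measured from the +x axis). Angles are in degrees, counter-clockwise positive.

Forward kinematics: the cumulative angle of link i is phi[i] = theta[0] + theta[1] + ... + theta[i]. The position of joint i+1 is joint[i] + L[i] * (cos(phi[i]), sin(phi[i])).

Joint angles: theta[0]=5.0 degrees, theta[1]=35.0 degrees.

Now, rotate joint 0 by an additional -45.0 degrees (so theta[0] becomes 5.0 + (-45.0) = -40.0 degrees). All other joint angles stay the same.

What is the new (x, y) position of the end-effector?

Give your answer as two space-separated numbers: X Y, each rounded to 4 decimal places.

Answer: 12.5569 -7.3169

Derivation:
joint[0] = (0.0000, 0.0000)  (base)
link 0: phi[0] = -40 = -40 deg
  cos(-40 deg) = 0.7660, sin(-40 deg) = -0.6428
  joint[1] = (0.0000, 0.0000) + 10.8 * (0.7660, -0.6428) = (0.0000 + 8.2733, 0.0000 + -6.9421) = (8.2733, -6.9421)
link 1: phi[1] = -40 + 35 = -5 deg
  cos(-5 deg) = 0.9962, sin(-5 deg) = -0.0872
  joint[2] = (8.2733, -6.9421) + 4.3 * (0.9962, -0.0872) = (8.2733 + 4.2836, -6.9421 + -0.3748) = (12.5569, -7.3169)
End effector: (12.5569, -7.3169)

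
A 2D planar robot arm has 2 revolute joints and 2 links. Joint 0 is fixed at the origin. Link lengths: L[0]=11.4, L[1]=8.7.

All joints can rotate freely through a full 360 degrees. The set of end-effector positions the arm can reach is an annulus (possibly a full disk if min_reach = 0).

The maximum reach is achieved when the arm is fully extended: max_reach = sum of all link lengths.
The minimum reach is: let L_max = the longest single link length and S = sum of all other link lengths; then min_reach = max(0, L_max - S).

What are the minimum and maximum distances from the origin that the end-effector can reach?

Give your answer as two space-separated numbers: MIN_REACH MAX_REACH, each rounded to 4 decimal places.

Answer: 2.7000 20.1000

Derivation:
Link lengths: [11.4, 8.7]
max_reach = 11.4 + 8.7 = 20.1
L_max = max([11.4, 8.7]) = 11.4
S (sum of others) = 20.1 - 11.4 = 8.7
min_reach = max(0, 11.4 - 8.7) = max(0, 2.7) = 2.7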